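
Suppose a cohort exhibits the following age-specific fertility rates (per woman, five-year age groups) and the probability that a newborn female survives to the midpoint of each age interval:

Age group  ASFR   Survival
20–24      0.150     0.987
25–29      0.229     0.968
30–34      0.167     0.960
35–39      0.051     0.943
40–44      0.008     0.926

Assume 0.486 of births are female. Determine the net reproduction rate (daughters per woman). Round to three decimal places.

Proportion female at birth = 0.486.
Each age group contributes 5 × ASFR × survival:
  20–24: 5 × 0.150 × 0.987 = 0.74025
  25–29: 5 × 0.229 × 0.968 = 1.10836
  30–34: 5 × 0.167 × 0.960 = 0.80160
  35–39: 5 × 0.051 × 0.943 = 0.24047
  40–44: 5 × 0.008 × 0.926 = 0.03704
Sum = 2.92772
NRR = 0.486 × 2.92772 = 1.42287

1.423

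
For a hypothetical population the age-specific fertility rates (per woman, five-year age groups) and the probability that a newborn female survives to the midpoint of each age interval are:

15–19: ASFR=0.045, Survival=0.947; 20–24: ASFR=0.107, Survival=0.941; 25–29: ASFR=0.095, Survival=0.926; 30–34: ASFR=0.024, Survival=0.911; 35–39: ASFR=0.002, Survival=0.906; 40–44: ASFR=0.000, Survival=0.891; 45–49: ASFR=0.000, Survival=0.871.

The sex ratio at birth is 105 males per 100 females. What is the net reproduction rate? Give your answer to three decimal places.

Proportion female at birth = 100 / (100 + 105) = 0.48780.
Survival-weighted fertility by age (5·fₓ·Sₓ):
  15–19: 5 × 0.045 × 0.947 = 0.21308
  20–24: 5 × 0.107 × 0.941 = 0.50344
  25–29: 5 × 0.095 × 0.926 = 0.43985
  30–34: 5 × 0.024 × 0.911 = 0.10932
  35–39: 5 × 0.002 × 0.906 = 0.00906
  40–44: 5 × 0.000 × 0.891 = 0.00000
  45–49: 5 × 0.000 × 0.871 = 0.00000
Sum = 1.27475
NRR = 0.48780 × 1.27475 = 0.62182

0.622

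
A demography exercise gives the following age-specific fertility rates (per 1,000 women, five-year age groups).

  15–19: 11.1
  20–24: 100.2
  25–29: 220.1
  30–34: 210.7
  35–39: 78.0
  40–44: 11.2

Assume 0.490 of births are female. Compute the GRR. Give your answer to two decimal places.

Proportion female at birth = 0.490.
Sum of ASFRs = 11.1 + 100.2 + 220.1 + 210.7 + 78.0 + 11.2 = 631.3
TFR = 5 × 631.3 / 1000 = 3.1565
GRR = 0.490 × 3.1565 = 1.54669

1.55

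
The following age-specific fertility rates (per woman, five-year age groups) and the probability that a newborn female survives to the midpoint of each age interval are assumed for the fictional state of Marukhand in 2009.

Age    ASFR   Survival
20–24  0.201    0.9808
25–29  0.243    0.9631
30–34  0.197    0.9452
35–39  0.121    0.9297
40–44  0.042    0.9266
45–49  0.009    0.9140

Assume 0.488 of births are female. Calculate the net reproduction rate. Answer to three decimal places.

Proportion female at birth = 0.488.
Per-age-group product (5 × ASFR × survival probability):
  20–24: 5 × 0.201 × 0.9808 = 0.98570
  25–29: 5 × 0.243 × 0.9631 = 1.17017
  30–34: 5 × 0.197 × 0.9452 = 0.93102
  35–39: 5 × 0.121 × 0.9297 = 0.56247
  40–44: 5 × 0.042 × 0.9266 = 0.19459
  45–49: 5 × 0.009 × 0.9140 = 0.04113
Sum = 3.88508
NRR = 0.488 × 3.88508 = 1.89592

1.896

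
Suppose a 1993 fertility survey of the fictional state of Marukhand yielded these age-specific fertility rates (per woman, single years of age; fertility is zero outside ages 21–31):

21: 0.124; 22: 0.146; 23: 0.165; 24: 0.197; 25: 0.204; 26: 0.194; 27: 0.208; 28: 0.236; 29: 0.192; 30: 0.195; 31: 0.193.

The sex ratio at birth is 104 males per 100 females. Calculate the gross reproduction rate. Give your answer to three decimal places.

1.007

Proportion female at birth = 100 / (100 + 104) = 0.49020.
Sum of ASFRs = 0.124 + 0.146 + 0.165 + 0.197 + 0.204 + 0.194 + 0.208 + 0.236 + 0.192 + 0.195 + 0.193 = 2.054
TFR = 2.054
GRR = 0.49020 × 2.054 = 1.00687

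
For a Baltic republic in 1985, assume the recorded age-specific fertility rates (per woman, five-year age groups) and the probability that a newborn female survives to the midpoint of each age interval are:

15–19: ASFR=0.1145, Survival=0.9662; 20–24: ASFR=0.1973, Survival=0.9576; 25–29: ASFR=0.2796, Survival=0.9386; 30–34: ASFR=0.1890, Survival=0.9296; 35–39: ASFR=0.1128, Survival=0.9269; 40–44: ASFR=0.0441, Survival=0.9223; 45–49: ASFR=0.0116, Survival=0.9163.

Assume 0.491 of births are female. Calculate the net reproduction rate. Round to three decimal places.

2.194

Proportion female at birth = 0.491.
Each age group contributes 5 × ASFR × survival:
  15–19: 5 × 0.1145 × 0.9662 = 0.55315
  20–24: 5 × 0.1973 × 0.9576 = 0.94467
  25–29: 5 × 0.2796 × 0.9386 = 1.31216
  30–34: 5 × 0.1890 × 0.9296 = 0.87847
  35–39: 5 × 0.1128 × 0.9269 = 0.52277
  40–44: 5 × 0.0441 × 0.9223 = 0.20337
  45–49: 5 × 0.0116 × 0.9163 = 0.05315
Sum = 4.46774
NRR = 0.491 × 4.46774 = 2.19366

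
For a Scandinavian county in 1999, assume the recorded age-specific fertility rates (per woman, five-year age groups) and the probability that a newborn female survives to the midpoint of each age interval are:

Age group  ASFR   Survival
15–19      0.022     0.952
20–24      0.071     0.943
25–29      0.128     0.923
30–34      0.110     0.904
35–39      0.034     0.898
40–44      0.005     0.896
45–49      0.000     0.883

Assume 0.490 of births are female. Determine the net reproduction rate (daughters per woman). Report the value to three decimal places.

0.834

Proportion female at birth = 0.490.
Weighting each age-specific rate by interval width and survival:
  15–19: 5 × 0.022 × 0.952 = 0.10472
  20–24: 5 × 0.071 × 0.943 = 0.33477
  25–29: 5 × 0.128 × 0.923 = 0.59072
  30–34: 5 × 0.110 × 0.904 = 0.49720
  35–39: 5 × 0.034 × 0.898 = 0.15266
  40–44: 5 × 0.005 × 0.896 = 0.02240
  45–49: 5 × 0.000 × 0.883 = 0.00000
Sum = 1.70247
NRR = 0.490 × 1.70247 = 0.83421
With NRR below 1 the population is below replacement fertility.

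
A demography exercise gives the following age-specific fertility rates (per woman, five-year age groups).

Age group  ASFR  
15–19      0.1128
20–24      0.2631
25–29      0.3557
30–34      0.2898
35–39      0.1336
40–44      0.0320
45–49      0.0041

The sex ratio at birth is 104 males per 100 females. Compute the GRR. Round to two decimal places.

Proportion female at birth = 100 / (100 + 104) = 0.49020.
Sum of ASFRs = 0.1128 + 0.2631 + 0.3557 + 0.2898 + 0.1336 + 0.0320 + 0.0041 = 1.1911
TFR = 5 × 1.1911 = 5.9555
GRR = 0.49020 × 5.9555 = 2.91939

2.92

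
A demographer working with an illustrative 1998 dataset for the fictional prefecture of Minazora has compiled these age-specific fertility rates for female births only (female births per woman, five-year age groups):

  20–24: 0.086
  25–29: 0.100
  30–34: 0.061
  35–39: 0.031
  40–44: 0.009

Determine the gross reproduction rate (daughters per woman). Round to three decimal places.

Sum of female ASFRs = 0.086 + 0.100 + 0.061 + 0.031 + 0.009 = 0.287
GRR = 5 × 0.287 = 1.435

1.435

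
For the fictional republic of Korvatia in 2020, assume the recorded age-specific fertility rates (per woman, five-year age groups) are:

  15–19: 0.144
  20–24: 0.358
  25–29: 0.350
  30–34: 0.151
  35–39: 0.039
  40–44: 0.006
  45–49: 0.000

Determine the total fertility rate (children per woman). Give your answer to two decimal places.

Sum of ASFRs = 0.144 + 0.358 + 0.350 + 0.151 + 0.039 + 0.006 + 0.000 = 1.048
TFR = 5 × 1.048 = 5.24

5.24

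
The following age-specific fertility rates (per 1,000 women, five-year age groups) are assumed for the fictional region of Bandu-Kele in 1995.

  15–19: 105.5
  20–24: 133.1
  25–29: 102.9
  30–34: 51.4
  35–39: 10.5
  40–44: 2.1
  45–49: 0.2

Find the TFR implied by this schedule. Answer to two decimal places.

2.03

Sum of ASFRs = 105.5 + 133.1 + 102.9 + 51.4 + 10.5 + 2.1 + 0.2 = 405.7
TFR = 5 × 405.7 / 1000 = 2.0285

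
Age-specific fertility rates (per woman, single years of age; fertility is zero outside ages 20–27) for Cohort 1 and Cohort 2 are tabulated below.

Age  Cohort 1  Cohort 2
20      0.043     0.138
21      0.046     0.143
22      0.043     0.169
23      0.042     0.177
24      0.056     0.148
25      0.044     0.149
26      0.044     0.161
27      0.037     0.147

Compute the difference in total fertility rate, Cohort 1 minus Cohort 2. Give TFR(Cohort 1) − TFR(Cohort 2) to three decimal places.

-0.877

Cohort 1:
  Sum of ASFRs = 0.043 + 0.046 + 0.043 + 0.042 + 0.056 + 0.044 + 0.044 + 0.037 = 0.355
  TFR = 0.355
Cohort 2:
  Sum of ASFRs = 0.138 + 0.143 + 0.169 + 0.177 + 0.148 + 0.149 + 0.161 + 0.147 = 1.232
  TFR = 1.232
Difference = 0.355 − 1.232 = -0.877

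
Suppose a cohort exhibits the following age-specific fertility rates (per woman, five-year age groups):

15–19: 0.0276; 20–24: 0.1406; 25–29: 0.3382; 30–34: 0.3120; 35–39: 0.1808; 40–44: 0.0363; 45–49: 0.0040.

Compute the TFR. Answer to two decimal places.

5.20

Sum of ASFRs = 0.0276 + 0.1406 + 0.3382 + 0.3120 + 0.1808 + 0.0363 + 0.0040 = 1.0395
TFR = 5 × 1.0395 = 5.1975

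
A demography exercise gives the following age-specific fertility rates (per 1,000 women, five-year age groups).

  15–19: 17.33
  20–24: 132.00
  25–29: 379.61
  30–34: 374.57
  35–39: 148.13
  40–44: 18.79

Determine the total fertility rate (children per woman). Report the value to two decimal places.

5.35

Sum of ASFRs = 17.33 + 132.00 + 379.61 + 374.57 + 148.13 + 18.79 = 1070.43
TFR = 5 × 1070.43 / 1000 = 5.35215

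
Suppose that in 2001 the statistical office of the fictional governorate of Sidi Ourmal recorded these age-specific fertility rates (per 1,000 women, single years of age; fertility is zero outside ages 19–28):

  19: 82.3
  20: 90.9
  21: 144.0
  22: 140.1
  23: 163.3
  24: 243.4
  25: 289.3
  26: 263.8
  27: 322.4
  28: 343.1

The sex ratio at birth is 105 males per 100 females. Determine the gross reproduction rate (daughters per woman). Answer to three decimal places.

1.016

Proportion female at birth = 100 / (100 + 105) = 0.48780.
Sum of ASFRs = 82.3 + 90.9 + 144.0 + 140.1 + 163.3 + 243.4 + 289.3 + 263.8 + 322.4 + 343.1 = 2082.6
TFR = 2082.6 / 1000 = 2.0826
GRR = 0.48780 × 2.0826 = 1.01589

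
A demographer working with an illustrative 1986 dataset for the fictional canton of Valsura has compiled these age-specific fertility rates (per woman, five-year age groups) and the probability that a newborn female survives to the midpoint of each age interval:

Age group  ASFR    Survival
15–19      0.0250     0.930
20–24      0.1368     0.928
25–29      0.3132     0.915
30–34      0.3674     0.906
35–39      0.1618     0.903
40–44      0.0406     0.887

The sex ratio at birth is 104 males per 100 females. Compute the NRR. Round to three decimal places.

2.333

Proportion female at birth = 100 / (100 + 104) = 0.49020.
Per-age-group product (5 × ASFR × survival probability):
  15–19: 5 × 0.0250 × 0.930 = 0.11625
  20–24: 5 × 0.1368 × 0.928 = 0.63475
  25–29: 5 × 0.3132 × 0.915 = 1.43289
  30–34: 5 × 0.3674 × 0.906 = 1.66432
  35–39: 5 × 0.1618 × 0.903 = 0.73053
  40–44: 5 × 0.0406 × 0.887 = 0.18006
Sum = 4.75880
NRR = 0.49020 × 4.75880 = 2.33276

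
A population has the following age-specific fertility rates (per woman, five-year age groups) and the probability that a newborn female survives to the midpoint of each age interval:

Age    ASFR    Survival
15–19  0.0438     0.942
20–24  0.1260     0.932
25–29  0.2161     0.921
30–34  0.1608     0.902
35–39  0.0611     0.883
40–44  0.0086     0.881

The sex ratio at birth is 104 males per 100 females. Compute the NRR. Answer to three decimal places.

Proportion female at birth = 100 / (100 + 104) = 0.49020.
Weighting each age-specific rate by interval width and survival:
  15–19: 5 × 0.0438 × 0.942 = 0.20630
  20–24: 5 × 0.1260 × 0.932 = 0.58716
  25–29: 5 × 0.2161 × 0.921 = 0.99514
  30–34: 5 × 0.1608 × 0.902 = 0.72521
  35–39: 5 × 0.0611 × 0.883 = 0.26976
  40–44: 5 × 0.0086 × 0.881 = 0.03788
Sum = 2.82145
NRR = 0.49020 × 2.82145 = 1.38307

1.383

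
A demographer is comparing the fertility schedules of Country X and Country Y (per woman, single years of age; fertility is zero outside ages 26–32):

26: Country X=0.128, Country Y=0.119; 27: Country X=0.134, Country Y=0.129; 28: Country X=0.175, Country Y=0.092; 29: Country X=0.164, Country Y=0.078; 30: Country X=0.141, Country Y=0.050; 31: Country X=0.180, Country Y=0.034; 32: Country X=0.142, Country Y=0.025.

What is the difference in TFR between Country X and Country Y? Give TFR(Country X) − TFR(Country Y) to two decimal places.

0.54

Country X:
  Sum of ASFRs = 0.128 + 0.134 + 0.175 + 0.164 + 0.141 + 0.180 + 0.142 = 1.064
  TFR = 1.064
Country Y:
  Sum of ASFRs = 0.119 + 0.129 + 0.092 + 0.078 + 0.050 + 0.034 + 0.025 = 0.527
  TFR = 0.527
Difference = 1.064 − 0.527 = 0.537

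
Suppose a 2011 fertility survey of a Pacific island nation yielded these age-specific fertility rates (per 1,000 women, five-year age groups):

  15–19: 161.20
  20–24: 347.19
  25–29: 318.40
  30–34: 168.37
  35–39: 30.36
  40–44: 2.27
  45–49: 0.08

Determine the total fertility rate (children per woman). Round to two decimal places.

Sum of ASFRs = 161.20 + 347.19 + 318.40 + 168.37 + 30.36 + 2.27 + 0.08 = 1027.87
TFR = 5 × 1027.87 / 1000 = 5.13935

5.14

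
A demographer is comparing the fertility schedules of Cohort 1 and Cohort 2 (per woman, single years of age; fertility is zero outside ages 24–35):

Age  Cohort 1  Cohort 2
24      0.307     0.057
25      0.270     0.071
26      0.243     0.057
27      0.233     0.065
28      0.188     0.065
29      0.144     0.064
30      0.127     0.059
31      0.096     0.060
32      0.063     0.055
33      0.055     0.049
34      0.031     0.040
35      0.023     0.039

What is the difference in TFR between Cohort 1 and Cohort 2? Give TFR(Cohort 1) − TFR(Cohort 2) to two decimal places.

Cohort 1:
  Sum of ASFRs = 0.307 + 0.270 + 0.243 + 0.233 + 0.188 + 0.144 + 0.127 + 0.096 + 0.063 + 0.055 + 0.031 + 0.023 = 1.780
  TFR = 1.78
Cohort 2:
  Sum of ASFRs = 0.057 + 0.071 + 0.057 + 0.065 + 0.065 + 0.064 + 0.059 + 0.060 + 0.055 + 0.049 + 0.040 + 0.039 = 0.681
  TFR = 0.681
Difference = 1.78 − 0.681 = 1.099

1.10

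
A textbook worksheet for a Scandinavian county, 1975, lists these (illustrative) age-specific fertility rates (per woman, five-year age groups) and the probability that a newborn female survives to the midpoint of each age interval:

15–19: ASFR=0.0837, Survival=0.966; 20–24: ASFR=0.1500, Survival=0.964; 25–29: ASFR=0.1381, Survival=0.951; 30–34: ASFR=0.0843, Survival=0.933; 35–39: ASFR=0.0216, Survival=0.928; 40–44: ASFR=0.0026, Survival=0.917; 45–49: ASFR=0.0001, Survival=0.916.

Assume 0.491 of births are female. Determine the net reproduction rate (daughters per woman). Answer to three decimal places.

1.124

Proportion female at birth = 0.491.
Per-age-group product (5 × ASFR × survival probability):
  15–19: 5 × 0.0837 × 0.966 = 0.40427
  20–24: 5 × 0.1500 × 0.964 = 0.72300
  25–29: 5 × 0.1381 × 0.951 = 0.65667
  30–34: 5 × 0.0843 × 0.933 = 0.39326
  35–39: 5 × 0.0216 × 0.928 = 0.10022
  40–44: 5 × 0.0026 × 0.917 = 0.01192
  45–49: 5 × 0.0001 × 0.916 = 0.00046
Sum = 2.28980
NRR = 0.491 × 2.28980 = 1.12429
With NRR above 1 the population is above replacement fertility.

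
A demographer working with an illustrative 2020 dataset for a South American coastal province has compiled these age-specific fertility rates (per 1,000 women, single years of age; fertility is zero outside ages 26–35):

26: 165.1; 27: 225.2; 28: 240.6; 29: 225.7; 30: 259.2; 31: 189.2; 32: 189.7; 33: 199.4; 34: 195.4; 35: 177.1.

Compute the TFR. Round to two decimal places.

2.07

Sum of ASFRs = 165.1 + 225.2 + 240.6 + 225.7 + 259.2 + 189.2 + 189.7 + 199.4 + 195.4 + 177.1 = 2066.6
TFR = 2066.6 / 1000 = 2.0666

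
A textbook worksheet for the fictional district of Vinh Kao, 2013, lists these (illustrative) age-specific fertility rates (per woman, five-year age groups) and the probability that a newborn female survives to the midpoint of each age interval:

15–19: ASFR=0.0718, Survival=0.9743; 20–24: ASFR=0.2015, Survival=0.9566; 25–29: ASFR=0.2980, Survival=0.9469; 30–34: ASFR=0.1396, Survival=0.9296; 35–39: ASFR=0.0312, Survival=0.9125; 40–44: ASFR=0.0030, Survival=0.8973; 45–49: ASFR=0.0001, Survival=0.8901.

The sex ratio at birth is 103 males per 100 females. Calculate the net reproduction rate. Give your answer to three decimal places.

1.739

Proportion female at birth = 100 / (100 + 103) = 0.49261.
Per-age-group product (5 × ASFR × survival probability):
  15–19: 5 × 0.0718 × 0.9743 = 0.34977
  20–24: 5 × 0.2015 × 0.9566 = 0.96377
  25–29: 5 × 0.2980 × 0.9469 = 1.41088
  30–34: 5 × 0.1396 × 0.9296 = 0.64886
  35–39: 5 × 0.0312 × 0.9125 = 0.14235
  40–44: 5 × 0.0030 × 0.8973 = 0.01346
  45–49: 5 × 0.0001 × 0.8901 = 0.00045
Sum = 3.52954
NRR = 0.49261 × 3.52954 = 1.73869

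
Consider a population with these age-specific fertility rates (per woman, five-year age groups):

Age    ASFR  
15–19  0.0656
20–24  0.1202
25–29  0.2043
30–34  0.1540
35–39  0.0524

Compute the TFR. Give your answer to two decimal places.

2.98

Sum of ASFRs = 0.0656 + 0.1202 + 0.2043 + 0.1540 + 0.0524 = 0.5965
TFR = 5 × 0.5965 = 2.9825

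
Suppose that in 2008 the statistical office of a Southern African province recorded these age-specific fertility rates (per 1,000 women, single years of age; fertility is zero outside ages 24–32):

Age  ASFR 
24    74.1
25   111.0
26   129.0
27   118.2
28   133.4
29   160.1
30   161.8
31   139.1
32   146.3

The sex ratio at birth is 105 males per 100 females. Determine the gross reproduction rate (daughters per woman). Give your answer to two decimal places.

Proportion female at birth = 100 / (100 + 105) = 0.48780.
Sum of ASFRs = 74.1 + 111.0 + 129.0 + 118.2 + 133.4 + 160.1 + 161.8 + 139.1 + 146.3 = 1173.0
TFR = 1173.0 / 1000 = 1.173
GRR = 0.48780 × 1.173 = 0.57219

0.57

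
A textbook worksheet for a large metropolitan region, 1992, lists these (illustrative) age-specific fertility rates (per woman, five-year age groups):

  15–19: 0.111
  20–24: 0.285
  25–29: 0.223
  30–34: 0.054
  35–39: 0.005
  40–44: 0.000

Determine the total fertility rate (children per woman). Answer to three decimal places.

Sum of ASFRs = 0.111 + 0.285 + 0.223 + 0.054 + 0.005 + 0.000 = 0.678
TFR = 5 × 0.678 = 3.39

3.390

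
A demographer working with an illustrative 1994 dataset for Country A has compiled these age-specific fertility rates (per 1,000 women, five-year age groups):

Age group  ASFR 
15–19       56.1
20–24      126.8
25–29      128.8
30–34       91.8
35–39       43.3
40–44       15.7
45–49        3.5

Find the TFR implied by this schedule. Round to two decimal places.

Sum of ASFRs = 56.1 + 126.8 + 128.8 + 91.8 + 43.3 + 15.7 + 3.5 = 466.0
TFR = 5 × 466.0 / 1000 = 2.33

2.33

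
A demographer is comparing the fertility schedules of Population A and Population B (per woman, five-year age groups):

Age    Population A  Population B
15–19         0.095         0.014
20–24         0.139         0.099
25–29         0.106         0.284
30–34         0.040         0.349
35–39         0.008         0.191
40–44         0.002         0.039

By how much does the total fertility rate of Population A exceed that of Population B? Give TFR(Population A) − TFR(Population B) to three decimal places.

-2.930

Population A:
  Sum of ASFRs = 0.095 + 0.139 + 0.106 + 0.040 + 0.008 + 0.002 = 0.390
  TFR = 5 × 0.390 = 1.95
Population B:
  Sum of ASFRs = 0.014 + 0.099 + 0.284 + 0.349 + 0.191 + 0.039 = 0.976
  TFR = 5 × 0.976 = 4.88
Difference = 1.95 − 4.88 = -2.93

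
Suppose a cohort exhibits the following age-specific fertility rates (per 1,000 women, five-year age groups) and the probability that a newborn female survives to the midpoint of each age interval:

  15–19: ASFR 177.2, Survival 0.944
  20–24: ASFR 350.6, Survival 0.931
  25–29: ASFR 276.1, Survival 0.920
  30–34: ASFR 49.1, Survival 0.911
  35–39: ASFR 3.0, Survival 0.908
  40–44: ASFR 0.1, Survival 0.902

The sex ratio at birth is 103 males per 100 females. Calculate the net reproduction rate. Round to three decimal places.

1.959

Proportion female at birth = 100 / (100 + 103) = 0.49261.
Weighting each age-specific rate by interval width and survival:
  15–19: 5 × 177.2/1000 × 0.944 = 0.83638
  20–24: 5 × 350.6/1000 × 0.931 = 1.63204
  25–29: 5 × 276.1/1000 × 0.920 = 1.27006
  30–34: 5 × 49.1/1000 × 0.911 = 0.22365
  35–39: 5 × 3.0/1000 × 0.908 = 0.01362
  40–44: 5 × 0.1/1000 × 0.902 = 0.00045
Sum = 3.97620
NRR = 0.49261 × 3.97620 = 1.95872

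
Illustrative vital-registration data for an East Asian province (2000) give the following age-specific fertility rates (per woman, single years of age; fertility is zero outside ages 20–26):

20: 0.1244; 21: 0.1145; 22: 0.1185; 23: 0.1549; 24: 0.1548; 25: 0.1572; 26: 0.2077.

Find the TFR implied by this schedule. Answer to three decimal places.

1.032

Sum of ASFRs = 0.1244 + 0.1145 + 0.1185 + 0.1549 + 0.1548 + 0.1572 + 0.2077 = 1.0320
TFR = 1.032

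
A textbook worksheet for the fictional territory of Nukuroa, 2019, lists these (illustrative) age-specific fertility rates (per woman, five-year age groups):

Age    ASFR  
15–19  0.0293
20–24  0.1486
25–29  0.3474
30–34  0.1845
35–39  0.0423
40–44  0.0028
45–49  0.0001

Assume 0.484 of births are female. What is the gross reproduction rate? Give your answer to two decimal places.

1.83

Proportion female at birth = 0.484.
Sum of ASFRs = 0.0293 + 0.1486 + 0.3474 + 0.1845 + 0.0423 + 0.0028 + 0.0001 = 0.7550
TFR = 5 × 0.7550 = 3.775
GRR = 0.484 × 3.775 = 1.82710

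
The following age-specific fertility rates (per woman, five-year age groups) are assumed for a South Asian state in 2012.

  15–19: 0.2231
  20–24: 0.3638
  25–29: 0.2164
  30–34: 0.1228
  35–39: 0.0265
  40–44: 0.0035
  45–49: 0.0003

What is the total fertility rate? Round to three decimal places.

4.782

Sum of ASFRs = 0.2231 + 0.3638 + 0.2164 + 0.1228 + 0.0265 + 0.0035 + 0.0003 = 0.9564
TFR = 5 × 0.9564 = 4.782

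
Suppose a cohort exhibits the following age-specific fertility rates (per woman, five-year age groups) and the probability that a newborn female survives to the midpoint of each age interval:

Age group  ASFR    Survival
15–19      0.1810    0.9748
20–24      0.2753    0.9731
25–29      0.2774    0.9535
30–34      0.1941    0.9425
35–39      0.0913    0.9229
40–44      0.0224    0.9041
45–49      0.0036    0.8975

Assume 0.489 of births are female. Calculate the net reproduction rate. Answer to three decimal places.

2.444

Proportion female at birth = 0.489.
Weighting each age-specific rate by interval width and survival:
  15–19: 5 × 0.1810 × 0.9748 = 0.88219
  20–24: 5 × 0.2753 × 0.9731 = 1.33947
  25–29: 5 × 0.2774 × 0.9535 = 1.32250
  30–34: 5 × 0.1941 × 0.9425 = 0.91470
  35–39: 5 × 0.0913 × 0.9229 = 0.42130
  40–44: 5 × 0.0224 × 0.9041 = 0.10126
  45–49: 5 × 0.0036 × 0.8975 = 0.01616
Sum = 4.99758
NRR = 0.489 × 4.99758 = 2.44382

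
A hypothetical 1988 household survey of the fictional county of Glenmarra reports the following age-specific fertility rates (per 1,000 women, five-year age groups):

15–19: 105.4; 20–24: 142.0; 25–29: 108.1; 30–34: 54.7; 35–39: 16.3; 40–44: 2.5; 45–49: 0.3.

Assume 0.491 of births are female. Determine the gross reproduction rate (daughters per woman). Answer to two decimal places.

Proportion female at birth = 0.491.
Sum of ASFRs = 105.4 + 142.0 + 108.1 + 54.7 + 16.3 + 2.5 + 0.3 = 429.3
TFR = 5 × 429.3 / 1000 = 2.1465
GRR = 0.491 × 2.1465 = 1.05393

1.05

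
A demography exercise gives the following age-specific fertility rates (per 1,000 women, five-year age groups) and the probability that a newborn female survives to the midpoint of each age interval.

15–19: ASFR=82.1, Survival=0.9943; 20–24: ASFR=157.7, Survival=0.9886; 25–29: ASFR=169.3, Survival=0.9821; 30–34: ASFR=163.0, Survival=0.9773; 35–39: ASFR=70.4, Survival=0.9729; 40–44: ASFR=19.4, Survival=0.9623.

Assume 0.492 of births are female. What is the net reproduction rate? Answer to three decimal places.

1.600

Proportion female at birth = 0.492.
Each age group contributes 5 × ASFR × survival:
  15–19: 5 × 82.1/1000 × 0.9943 = 0.40816
  20–24: 5 × 157.7/1000 × 0.9886 = 0.77951
  25–29: 5 × 169.3/1000 × 0.9821 = 0.83135
  30–34: 5 × 163.0/1000 × 0.9773 = 0.79650
  35–39: 5 × 70.4/1000 × 0.9729 = 0.34246
  40–44: 5 × 19.4/1000 × 0.9623 = 0.09334
Sum = 3.25132
NRR = 0.492 × 3.25132 = 1.59965
With NRR above 1 the population is above replacement fertility.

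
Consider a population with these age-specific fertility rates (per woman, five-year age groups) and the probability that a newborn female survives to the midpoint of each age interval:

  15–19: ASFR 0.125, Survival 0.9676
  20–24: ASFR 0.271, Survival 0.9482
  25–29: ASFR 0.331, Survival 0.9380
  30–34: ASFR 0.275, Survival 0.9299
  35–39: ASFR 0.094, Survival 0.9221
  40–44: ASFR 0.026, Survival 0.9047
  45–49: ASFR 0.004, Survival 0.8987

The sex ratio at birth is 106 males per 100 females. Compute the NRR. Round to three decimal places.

Proportion female at birth = 100 / (100 + 106) = 0.48544.
Each age group contributes 5 × ASFR × survival:
  15–19: 5 × 0.125 × 0.9676 = 0.60475
  20–24: 5 × 0.271 × 0.9482 = 1.28481
  25–29: 5 × 0.331 × 0.9380 = 1.55239
  30–34: 5 × 0.275 × 0.9299 = 1.27861
  35–39: 5 × 0.094 × 0.9221 = 0.43339
  40–44: 5 × 0.026 × 0.9047 = 0.11761
  45–49: 5 × 0.004 × 0.8987 = 0.01797
Sum = 5.28953
NRR = 0.48544 × 5.28953 = 2.56775

2.568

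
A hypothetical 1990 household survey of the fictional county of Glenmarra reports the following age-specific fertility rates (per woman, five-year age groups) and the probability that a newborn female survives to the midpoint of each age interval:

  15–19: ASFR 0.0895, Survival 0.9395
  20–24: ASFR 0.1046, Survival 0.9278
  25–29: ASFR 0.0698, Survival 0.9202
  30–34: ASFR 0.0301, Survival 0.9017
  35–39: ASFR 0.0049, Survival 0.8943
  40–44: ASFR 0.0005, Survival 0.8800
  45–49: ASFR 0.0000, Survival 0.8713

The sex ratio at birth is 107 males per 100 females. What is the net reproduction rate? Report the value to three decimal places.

Proportion female at birth = 100 / (100 + 107) = 0.48309.
Each age group contributes 5 × ASFR × survival:
  15–19: 5 × 0.0895 × 0.9395 = 0.42043
  20–24: 5 × 0.1046 × 0.9278 = 0.48524
  25–29: 5 × 0.0698 × 0.9202 = 0.32115
  30–34: 5 × 0.0301 × 0.9017 = 0.13571
  35–39: 5 × 0.0049 × 0.8943 = 0.02191
  40–44: 5 × 0.0005 × 0.8800 = 0.00220
  45–49: 5 × 0.0000 × 0.8713 = 0.00000
Sum = 1.38664
NRR = 0.48309 × 1.38664 = 0.66987

0.670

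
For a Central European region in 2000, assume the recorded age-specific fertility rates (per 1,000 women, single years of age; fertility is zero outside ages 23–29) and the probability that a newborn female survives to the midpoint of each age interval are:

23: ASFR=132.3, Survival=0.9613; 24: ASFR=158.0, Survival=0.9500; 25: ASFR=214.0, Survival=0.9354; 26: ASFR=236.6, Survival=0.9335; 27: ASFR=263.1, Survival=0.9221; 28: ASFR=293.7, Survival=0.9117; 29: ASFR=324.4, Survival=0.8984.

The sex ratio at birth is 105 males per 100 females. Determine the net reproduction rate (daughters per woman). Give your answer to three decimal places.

0.732

Proportion female at birth = 100 / (100 + 105) = 0.48780.
Survival-weighted fertility by age (1·fₓ·Sₓ):
  23: 1 × 132.3/1000 × 0.9613 = 0.12718
  24: 1 × 158.0/1000 × 0.9500 = 0.15010
  25: 1 × 214.0/1000 × 0.9354 = 0.20018
  26: 1 × 236.6/1000 × 0.9335 = 0.22087
  27: 1 × 263.1/1000 × 0.9221 = 0.24260
  28: 1 × 293.7/1000 × 0.9117 = 0.26777
  29: 1 × 324.4/1000 × 0.8984 = 0.29144
Sum = 1.50014
NRR = 0.48780 × 1.50014 = 0.73177
NRR < 1, so the cohort does not fully replace itself.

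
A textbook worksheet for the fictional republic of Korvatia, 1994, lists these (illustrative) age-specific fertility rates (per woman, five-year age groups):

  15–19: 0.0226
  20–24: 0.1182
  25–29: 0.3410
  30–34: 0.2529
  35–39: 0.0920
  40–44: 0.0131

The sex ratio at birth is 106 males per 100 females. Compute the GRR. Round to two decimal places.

2.04

Proportion female at birth = 100 / (100 + 106) = 0.48544.
Sum of ASFRs = 0.0226 + 0.1182 + 0.3410 + 0.2529 + 0.0920 + 0.0131 = 0.8398
TFR = 5 × 0.8398 = 4.199
GRR = 0.48544 × 4.199 = 2.03836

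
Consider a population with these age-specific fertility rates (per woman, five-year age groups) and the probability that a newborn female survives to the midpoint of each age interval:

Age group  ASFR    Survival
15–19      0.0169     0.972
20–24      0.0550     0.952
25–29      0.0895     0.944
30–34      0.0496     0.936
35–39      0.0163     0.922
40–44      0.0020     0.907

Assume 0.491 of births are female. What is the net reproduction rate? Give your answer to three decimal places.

0.532

Proportion female at birth = 0.491.
Weighting each age-specific rate by interval width and survival:
  15–19: 5 × 0.0169 × 0.972 = 0.08213
  20–24: 5 × 0.0550 × 0.952 = 0.26180
  25–29: 5 × 0.0895 × 0.944 = 0.42244
  30–34: 5 × 0.0496 × 0.936 = 0.23213
  35–39: 5 × 0.0163 × 0.922 = 0.07514
  40–44: 5 × 0.0020 × 0.907 = 0.00907
Sum = 1.08271
NRR = 0.491 × 1.08271 = 0.53161
With NRR below 1 the population is below replacement fertility.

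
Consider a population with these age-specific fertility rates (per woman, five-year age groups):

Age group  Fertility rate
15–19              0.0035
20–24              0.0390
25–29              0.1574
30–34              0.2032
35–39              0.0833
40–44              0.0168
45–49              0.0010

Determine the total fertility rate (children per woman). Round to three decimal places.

2.521

Sum of ASFRs = 0.0035 + 0.0390 + 0.1574 + 0.2032 + 0.0833 + 0.0168 + 0.0010 = 0.5042
TFR = 5 × 0.5042 = 2.521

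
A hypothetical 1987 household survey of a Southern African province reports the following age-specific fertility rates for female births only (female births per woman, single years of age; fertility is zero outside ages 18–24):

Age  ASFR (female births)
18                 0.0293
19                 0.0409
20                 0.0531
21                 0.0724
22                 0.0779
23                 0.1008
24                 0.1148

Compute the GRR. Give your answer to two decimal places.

0.49

Sum of female ASFRs = 0.0293 + 0.0409 + 0.0531 + 0.0724 + 0.0779 + 0.1008 + 0.1148 = 0.4892
GRR = 0.4892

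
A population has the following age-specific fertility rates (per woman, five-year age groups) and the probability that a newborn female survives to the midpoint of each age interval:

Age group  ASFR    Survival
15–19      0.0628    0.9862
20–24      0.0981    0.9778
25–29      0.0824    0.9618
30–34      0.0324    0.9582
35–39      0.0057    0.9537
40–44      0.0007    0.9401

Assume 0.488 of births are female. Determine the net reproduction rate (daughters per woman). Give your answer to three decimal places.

Proportion female at birth = 0.488.
Survival-weighted fertility by age (5·fₓ·Sₓ):
  15–19: 5 × 0.0628 × 0.9862 = 0.30967
  20–24: 5 × 0.0981 × 0.9778 = 0.47961
  25–29: 5 × 0.0824 × 0.9618 = 0.39626
  30–34: 5 × 0.0324 × 0.9582 = 0.15523
  35–39: 5 × 0.0057 × 0.9537 = 0.02718
  40–44: 5 × 0.0007 × 0.9401 = 0.00329
Sum = 1.37124
NRR = 0.488 × 1.37124 = 0.66917

0.669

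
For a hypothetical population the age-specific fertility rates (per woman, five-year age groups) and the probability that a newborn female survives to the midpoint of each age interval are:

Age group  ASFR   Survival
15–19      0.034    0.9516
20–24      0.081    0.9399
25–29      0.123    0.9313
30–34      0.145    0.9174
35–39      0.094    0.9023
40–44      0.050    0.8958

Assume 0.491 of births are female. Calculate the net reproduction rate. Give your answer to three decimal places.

1.192

Proportion female at birth = 0.491.
Weighting each age-specific rate by interval width and survival:
  15–19: 5 × 0.034 × 0.9516 = 0.16177
  20–24: 5 × 0.081 × 0.9399 = 0.38066
  25–29: 5 × 0.123 × 0.9313 = 0.57275
  30–34: 5 × 0.145 × 0.9174 = 0.66512
  35–39: 5 × 0.094 × 0.9023 = 0.42408
  40–44: 5 × 0.050 × 0.8958 = 0.22395
Sum = 2.42833
NRR = 0.491 × 2.42833 = 1.19231
An NRR exceeding 1 indicates intrinsic growth under these rates.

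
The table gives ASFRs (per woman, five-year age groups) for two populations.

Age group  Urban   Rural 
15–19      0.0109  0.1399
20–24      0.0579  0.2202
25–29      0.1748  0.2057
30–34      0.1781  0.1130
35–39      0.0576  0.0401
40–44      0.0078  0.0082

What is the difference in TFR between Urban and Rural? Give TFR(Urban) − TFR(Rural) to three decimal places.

Urban:
  Sum of ASFRs = 0.0109 + 0.0579 + 0.1748 + 0.1781 + 0.0576 + 0.0078 = 0.4871
  TFR = 5 × 0.4871 = 2.4355
Rural:
  Sum of ASFRs = 0.1399 + 0.2202 + 0.2057 + 0.1130 + 0.0401 + 0.0082 = 0.7271
  TFR = 5 × 0.7271 = 3.6355
Difference = 2.4355 − 3.6355 = -1.2

-1.200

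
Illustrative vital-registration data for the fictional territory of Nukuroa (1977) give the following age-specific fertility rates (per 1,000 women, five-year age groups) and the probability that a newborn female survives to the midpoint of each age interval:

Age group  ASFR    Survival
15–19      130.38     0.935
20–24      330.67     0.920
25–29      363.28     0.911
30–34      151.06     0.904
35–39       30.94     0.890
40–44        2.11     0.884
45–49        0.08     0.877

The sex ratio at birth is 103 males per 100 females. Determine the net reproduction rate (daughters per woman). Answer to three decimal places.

2.274

Proportion female at birth = 100 / (100 + 103) = 0.49261.
Survival-weighted fertility by age (5·fₓ·Sₓ):
  15–19: 5 × 130.38/1000 × 0.935 = 0.60953
  20–24: 5 × 330.67/1000 × 0.920 = 1.52108
  25–29: 5 × 363.28/1000 × 0.911 = 1.65474
  30–34: 5 × 151.06/1000 × 0.904 = 0.68279
  35–39: 5 × 30.94/1000 × 0.890 = 0.13768
  40–44: 5 × 2.11/1000 × 0.884 = 0.00933
  45–49: 5 × 0.08/1000 × 0.877 = 0.00035
Sum = 4.61550
NRR = 0.49261 × 4.61550 = 2.27364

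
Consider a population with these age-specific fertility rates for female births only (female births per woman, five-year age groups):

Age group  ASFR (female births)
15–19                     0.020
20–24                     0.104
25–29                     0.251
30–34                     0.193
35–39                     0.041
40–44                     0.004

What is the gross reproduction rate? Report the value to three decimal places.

Sum of female ASFRs = 0.020 + 0.104 + 0.251 + 0.193 + 0.041 + 0.004 = 0.613
GRR = 5 × 0.613 = 3.065

3.065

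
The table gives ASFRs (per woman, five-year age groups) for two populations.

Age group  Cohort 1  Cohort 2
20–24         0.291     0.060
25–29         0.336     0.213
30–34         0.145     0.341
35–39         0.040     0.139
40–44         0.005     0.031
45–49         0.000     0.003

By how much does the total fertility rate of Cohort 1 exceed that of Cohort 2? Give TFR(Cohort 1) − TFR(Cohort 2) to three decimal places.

Cohort 1:
  Sum of ASFRs = 0.291 + 0.336 + 0.145 + 0.040 + 0.005 + 0.000 = 0.817
  TFR = 5 × 0.817 = 4.085
Cohort 2:
  Sum of ASFRs = 0.060 + 0.213 + 0.341 + 0.139 + 0.031 + 0.003 = 0.787
  TFR = 5 × 0.787 = 3.935
Difference = 4.085 − 3.935 = 0.15

0.150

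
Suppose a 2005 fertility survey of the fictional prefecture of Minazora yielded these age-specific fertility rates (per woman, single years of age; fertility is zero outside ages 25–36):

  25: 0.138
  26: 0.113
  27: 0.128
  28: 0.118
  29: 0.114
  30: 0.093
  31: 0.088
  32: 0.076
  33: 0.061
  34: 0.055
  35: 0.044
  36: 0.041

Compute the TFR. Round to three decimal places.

Sum of ASFRs = 0.138 + 0.113 + 0.128 + 0.118 + 0.114 + 0.093 + 0.088 + 0.076 + 0.061 + 0.055 + 0.044 + 0.041 = 1.069
TFR = 1.069

1.069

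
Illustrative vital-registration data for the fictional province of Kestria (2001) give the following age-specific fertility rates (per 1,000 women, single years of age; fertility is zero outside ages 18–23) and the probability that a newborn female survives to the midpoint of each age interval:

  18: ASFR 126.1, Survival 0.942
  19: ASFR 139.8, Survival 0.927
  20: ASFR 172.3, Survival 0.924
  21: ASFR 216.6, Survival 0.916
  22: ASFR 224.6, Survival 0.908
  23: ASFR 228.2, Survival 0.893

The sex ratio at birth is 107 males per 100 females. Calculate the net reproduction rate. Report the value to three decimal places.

Proportion female at birth = 100 / (100 + 107) = 0.48309.
Survival-weighted fertility by age (1·fₓ·Sₓ):
  18: 1 × 126.1/1000 × 0.942 = 0.11879
  19: 1 × 139.8/1000 × 0.927 = 0.12959
  20: 1 × 172.3/1000 × 0.924 = 0.15921
  21: 1 × 216.6/1000 × 0.916 = 0.19841
  22: 1 × 224.6/1000 × 0.908 = 0.20394
  23: 1 × 228.2/1000 × 0.893 = 0.20378
Sum = 1.01372
NRR = 0.48309 × 1.01372 = 0.48972

0.490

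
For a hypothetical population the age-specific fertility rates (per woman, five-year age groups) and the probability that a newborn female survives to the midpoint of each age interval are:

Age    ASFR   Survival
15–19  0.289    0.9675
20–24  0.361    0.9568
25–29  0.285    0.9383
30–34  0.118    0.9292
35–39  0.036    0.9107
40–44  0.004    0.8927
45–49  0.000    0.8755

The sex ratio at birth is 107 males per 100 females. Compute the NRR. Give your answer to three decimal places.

2.508

Proportion female at birth = 100 / (100 + 107) = 0.48309.
Weighting each age-specific rate by interval width and survival:
  15–19: 5 × 0.289 × 0.9675 = 1.39804
  20–24: 5 × 0.361 × 0.9568 = 1.72702
  25–29: 5 × 0.285 × 0.9383 = 1.33708
  30–34: 5 × 0.118 × 0.9292 = 0.54823
  35–39: 5 × 0.036 × 0.9107 = 0.16393
  40–44: 5 × 0.004 × 0.8927 = 0.01785
  45–49: 5 × 0.000 × 0.8755 = 0.00000
Sum = 5.19215
NRR = 0.48309 × 5.19215 = 2.50828
An NRR exceeding 1 indicates intrinsic growth under these rates.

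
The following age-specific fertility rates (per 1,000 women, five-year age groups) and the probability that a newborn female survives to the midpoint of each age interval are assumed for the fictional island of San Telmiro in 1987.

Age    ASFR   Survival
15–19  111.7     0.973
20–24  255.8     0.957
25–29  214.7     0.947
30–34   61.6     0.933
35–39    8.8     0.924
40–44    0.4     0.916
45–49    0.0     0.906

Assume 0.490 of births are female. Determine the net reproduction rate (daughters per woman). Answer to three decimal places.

1.526

Proportion female at birth = 0.490.
Each age group contributes 5 × ASFR × survival:
  15–19: 5 × 111.7/1000 × 0.973 = 0.54342
  20–24: 5 × 255.8/1000 × 0.957 = 1.22400
  25–29: 5 × 214.7/1000 × 0.947 = 1.01660
  30–34: 5 × 61.6/1000 × 0.933 = 0.28736
  35–39: 5 × 8.8/1000 × 0.924 = 0.04066
  40–44: 5 × 0.4/1000 × 0.916 = 0.00183
  45–49: 5 × 0.0/1000 × 0.906 = 0.00000
Sum = 3.11387
NRR = 0.490 × 3.11387 = 1.52580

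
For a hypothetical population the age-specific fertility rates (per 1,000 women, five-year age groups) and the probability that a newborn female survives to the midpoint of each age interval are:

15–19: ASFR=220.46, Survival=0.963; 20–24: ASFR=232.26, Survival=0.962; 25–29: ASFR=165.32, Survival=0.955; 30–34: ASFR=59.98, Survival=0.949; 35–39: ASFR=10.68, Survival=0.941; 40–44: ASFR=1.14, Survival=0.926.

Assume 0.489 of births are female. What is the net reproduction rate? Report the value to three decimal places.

1.618

Proportion female at birth = 0.489.
Survival-weighted fertility by age (5·fₓ·Sₓ):
  15–19: 5 × 220.46/1000 × 0.963 = 1.06151
  20–24: 5 × 232.26/1000 × 0.962 = 1.11717
  25–29: 5 × 165.32/1000 × 0.955 = 0.78940
  30–34: 5 × 59.98/1000 × 0.949 = 0.28461
  35–39: 5 × 10.68/1000 × 0.941 = 0.05025
  40–44: 5 × 1.14/1000 × 0.926 = 0.00528
Sum = 3.30822
NRR = 0.489 × 3.30822 = 1.61772
NRR > 1, so each generation more than replaces itself.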